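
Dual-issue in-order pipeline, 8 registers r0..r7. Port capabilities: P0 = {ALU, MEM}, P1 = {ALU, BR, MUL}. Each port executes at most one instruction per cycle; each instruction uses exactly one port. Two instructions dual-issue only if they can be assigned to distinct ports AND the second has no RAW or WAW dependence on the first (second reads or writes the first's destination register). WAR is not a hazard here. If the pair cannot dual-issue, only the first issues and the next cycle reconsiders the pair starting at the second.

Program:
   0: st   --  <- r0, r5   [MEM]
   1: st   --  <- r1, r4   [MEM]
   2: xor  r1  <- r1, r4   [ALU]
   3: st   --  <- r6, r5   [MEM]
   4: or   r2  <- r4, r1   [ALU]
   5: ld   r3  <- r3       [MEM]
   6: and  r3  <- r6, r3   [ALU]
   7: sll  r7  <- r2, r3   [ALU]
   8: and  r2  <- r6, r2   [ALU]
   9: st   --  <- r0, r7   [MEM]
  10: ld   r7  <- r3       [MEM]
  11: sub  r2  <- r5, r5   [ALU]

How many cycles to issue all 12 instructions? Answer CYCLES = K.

CYCLES = 8

[0] i0  st  -- no-port MEM/MEM
[1] i1&i2  st/xor  -- dual
[2] i3&i4  st/or  -- dual
[3] i5  ld  -- RAW+WAW r3
[4] i6  and  -- RAW r3
[5] i7&i8  sll/and  -- dual
[6] i9  st  -- no-port MEM/MEM
[7] i10&i11  ld/sub  -- dual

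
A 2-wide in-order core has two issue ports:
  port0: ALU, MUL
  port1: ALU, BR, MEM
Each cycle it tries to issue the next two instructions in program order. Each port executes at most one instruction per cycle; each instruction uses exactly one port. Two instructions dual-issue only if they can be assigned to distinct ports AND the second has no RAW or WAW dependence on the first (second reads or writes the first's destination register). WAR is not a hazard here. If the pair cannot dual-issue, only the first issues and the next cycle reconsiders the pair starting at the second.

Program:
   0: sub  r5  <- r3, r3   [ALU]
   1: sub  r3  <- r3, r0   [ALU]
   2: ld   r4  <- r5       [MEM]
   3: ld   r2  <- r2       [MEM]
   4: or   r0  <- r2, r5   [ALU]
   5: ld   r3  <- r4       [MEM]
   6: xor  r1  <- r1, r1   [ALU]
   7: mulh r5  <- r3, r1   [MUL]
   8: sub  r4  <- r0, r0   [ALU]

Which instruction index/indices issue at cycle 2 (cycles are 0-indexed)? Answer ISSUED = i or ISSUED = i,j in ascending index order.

#0 head=0: sub+sub i0,i1 dual
#1 head=2: ld i2 no-port MEM/MEM
#2 head=3: ld i3 RAW r2
#3 head=4: or+ld i4,i5 dual
#4 head=6: xor i6 RAW r1
#5 head=7: mulh+sub i7,i8 dual

ISSUED = 3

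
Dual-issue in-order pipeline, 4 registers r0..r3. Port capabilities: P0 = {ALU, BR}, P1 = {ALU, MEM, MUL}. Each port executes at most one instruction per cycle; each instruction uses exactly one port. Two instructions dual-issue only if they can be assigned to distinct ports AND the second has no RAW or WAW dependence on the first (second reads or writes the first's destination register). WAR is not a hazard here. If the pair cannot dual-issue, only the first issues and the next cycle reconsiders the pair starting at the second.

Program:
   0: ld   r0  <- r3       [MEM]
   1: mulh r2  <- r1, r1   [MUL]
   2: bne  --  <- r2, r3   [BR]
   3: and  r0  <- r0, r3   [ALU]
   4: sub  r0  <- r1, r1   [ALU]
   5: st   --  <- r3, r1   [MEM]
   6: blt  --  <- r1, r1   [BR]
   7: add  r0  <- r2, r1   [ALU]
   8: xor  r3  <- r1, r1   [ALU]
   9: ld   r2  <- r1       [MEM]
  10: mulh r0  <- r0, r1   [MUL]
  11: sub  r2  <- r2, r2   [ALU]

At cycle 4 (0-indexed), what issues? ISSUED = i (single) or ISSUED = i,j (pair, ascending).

  cy0 -> i0 (ld) no-port MEM/MUL
  cy1 -> i1 (mulh) RAW r2
  cy2 -> i2+i3 (bne;and) 2-wide
  cy3 -> i4+i5 (sub;st) 2-wide
  cy4 -> i6+i7 (blt;add) 2-wide
  cy5 -> i8+i9 (xor;ld) 2-wide
  cy6 -> i10+i11 (mulh;sub) 2-wide

ISSUED = 6,7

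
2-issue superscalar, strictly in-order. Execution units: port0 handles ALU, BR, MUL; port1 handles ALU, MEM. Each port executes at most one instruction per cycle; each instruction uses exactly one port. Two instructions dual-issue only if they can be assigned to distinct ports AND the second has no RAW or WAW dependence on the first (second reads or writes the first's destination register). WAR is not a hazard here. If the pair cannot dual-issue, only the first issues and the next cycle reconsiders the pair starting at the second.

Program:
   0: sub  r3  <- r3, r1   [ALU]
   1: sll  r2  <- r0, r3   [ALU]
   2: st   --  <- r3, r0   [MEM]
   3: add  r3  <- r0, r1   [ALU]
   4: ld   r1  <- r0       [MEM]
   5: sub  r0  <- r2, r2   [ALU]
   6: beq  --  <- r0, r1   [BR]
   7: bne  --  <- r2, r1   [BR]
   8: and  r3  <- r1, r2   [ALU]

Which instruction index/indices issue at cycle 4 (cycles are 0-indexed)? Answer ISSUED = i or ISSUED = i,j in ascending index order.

[0] i0  sub  -- RAW r3
[1] i1/i2  sll/st  -- pair
[2] i3/i4  add/ld  -- pair
[3] i5  sub  -- RAW r0
[4] i6  beq  -- no-port BR/BR
[5] i7/i8  bne/and  -- pair

ISSUED = 6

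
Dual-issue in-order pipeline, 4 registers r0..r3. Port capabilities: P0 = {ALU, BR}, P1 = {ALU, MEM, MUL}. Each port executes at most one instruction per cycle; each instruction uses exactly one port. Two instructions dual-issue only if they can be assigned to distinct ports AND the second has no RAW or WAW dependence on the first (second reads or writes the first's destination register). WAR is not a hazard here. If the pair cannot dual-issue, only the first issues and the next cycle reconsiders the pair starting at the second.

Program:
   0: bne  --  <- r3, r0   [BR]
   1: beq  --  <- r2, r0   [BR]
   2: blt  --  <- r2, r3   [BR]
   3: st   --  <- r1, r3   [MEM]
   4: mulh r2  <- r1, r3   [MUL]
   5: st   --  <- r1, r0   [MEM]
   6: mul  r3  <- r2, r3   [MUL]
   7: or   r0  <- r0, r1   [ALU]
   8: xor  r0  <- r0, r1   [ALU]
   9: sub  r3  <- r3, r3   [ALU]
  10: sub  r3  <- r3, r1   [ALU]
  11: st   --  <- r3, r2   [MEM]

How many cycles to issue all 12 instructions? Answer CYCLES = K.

CYCLES = 9

0. bne.BR @i0  | no-port BR/BR
1. beq.BR @i1  | no-port BR/BR
2. blt.BR+st.MEM @i2/i3  | 2-wide
3. mulh.MUL @i4  | no-port MUL/MEM
4. st.MEM @i5  | no-port MEM/MUL
5. mul.MUL+or.ALU @i6/i7  | 2-wide
6. xor.ALU+sub.ALU @i8/i9  | 2-wide
7. sub.ALU @i10  | RAW r3
8. st.MEM @i11  | tail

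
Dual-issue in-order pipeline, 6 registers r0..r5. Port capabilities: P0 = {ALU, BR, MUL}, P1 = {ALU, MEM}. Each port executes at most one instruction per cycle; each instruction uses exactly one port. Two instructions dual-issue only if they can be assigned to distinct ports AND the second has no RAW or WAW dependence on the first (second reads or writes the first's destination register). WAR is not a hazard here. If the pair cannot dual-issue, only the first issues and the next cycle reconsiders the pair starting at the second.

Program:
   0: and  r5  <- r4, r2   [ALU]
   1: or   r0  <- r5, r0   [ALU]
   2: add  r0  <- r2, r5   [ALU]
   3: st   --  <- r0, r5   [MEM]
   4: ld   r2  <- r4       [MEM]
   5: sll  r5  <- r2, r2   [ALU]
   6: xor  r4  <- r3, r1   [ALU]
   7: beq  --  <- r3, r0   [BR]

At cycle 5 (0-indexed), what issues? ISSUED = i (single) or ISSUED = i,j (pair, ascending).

c0: i0 and  RAW r5
c1: i1 or  WAW r0
c2: i2 add  RAW r0
c3: i3 st  no-port MEM/MEM
c4: i4 ld  RAW r2
c5: i5,i6 sll/xor  dual
c6: i7 beq  tail

ISSUED = 5,6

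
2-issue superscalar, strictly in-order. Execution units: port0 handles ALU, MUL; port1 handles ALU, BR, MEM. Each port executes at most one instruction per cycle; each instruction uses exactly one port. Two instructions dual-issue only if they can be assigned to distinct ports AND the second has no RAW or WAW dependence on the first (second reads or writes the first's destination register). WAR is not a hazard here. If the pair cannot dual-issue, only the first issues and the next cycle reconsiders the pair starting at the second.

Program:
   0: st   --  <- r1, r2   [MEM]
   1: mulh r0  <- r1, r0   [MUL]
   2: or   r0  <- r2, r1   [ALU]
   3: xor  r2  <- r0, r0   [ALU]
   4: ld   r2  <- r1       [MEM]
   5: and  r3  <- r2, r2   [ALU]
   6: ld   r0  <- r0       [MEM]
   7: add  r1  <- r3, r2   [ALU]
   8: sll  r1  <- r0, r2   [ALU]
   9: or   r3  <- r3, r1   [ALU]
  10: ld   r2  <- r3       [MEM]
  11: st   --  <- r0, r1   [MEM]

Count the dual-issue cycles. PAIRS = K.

  cy0 -> i0+i1 (st;mulh) 2-wide
  cy1 -> i2 (or) RAW r0
  cy2 -> i3 (xor) WAW r2
  cy3 -> i4 (ld) RAW r2
  cy4 -> i5+i6 (and;ld) 2-wide
  cy5 -> i7 (add) WAW r1
  cy6 -> i8 (sll) RAW r1
  cy7 -> i9 (or) RAW r3
  cy8 -> i10 (ld) no-port MEM/MEM
  cy9 -> i11 (st) tail

PAIRS = 2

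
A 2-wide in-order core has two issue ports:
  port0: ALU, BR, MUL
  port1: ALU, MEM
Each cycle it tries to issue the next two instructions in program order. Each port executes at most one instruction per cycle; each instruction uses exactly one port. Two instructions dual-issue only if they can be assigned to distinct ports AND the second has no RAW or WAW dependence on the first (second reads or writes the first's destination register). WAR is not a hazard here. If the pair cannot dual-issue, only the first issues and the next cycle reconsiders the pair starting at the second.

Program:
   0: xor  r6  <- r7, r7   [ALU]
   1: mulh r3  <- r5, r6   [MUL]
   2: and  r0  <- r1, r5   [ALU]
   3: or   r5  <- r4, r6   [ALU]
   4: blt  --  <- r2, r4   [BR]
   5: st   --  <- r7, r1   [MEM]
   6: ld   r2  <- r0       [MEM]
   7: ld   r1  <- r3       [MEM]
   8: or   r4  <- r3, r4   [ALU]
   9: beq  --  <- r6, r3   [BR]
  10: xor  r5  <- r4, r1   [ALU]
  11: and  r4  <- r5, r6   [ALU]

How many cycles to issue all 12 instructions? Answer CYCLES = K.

#0 head=0: xor i0 RAW r6
#1 head=1: mulh/and i1&i2 2-wide
#2 head=3: or/blt i3&i4 2-wide
#3 head=5: st i5 no-port MEM/MEM
#4 head=6: ld i6 no-port MEM/MEM
#5 head=7: ld/or i7&i8 2-wide
#6 head=9: beq/xor i9&i10 2-wide
#7 head=11: and i11 tail

CYCLES = 8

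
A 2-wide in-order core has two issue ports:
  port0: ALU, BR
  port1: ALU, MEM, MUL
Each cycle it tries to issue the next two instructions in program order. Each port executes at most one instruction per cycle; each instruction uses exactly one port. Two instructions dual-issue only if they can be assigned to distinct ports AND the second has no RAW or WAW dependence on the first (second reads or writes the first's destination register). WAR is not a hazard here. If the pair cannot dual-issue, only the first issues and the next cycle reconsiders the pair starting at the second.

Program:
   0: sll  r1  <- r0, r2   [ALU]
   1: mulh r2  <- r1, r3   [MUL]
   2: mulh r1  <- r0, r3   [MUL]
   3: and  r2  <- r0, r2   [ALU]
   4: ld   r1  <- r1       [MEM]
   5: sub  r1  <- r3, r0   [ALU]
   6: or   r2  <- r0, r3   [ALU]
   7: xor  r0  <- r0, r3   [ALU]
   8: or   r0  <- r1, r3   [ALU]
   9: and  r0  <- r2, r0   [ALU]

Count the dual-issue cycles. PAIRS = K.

0. sll @i0  | RAW r1
1. mulh @i1  | no-port MUL/MUL
2. mulh and @i2/i3  | pair
3. ld @i4  | WAW r1
4. sub or @i5/i6  | pair
5. xor @i7  | WAW r0
6. or @i8  | RAW+WAW r0
7. and @i9  | tail

PAIRS = 2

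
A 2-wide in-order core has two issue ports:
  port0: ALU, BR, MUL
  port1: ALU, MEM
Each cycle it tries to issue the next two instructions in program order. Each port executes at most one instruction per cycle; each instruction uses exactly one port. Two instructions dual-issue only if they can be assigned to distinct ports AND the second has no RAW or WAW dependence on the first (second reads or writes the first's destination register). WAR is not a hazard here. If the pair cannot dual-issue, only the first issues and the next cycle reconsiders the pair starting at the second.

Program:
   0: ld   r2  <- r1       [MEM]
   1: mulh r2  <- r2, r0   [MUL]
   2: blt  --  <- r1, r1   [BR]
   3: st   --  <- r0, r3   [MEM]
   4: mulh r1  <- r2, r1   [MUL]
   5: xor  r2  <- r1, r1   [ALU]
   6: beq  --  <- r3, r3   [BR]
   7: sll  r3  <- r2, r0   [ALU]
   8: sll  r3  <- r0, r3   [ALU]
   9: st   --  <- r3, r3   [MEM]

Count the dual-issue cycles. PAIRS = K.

PAIRS = 2

t=0 i0:ld ; RAW+WAW r2
t=1 i1:mulh ; no-port MUL/BR
t=2 i2,i3:blt+st ; 2-wide
t=3 i4:mulh ; RAW r1
t=4 i5,i6:xor+beq ; 2-wide
t=5 i7:sll ; RAW+WAW r3
t=6 i8:sll ; RAW r3
t=7 i9:st ; tail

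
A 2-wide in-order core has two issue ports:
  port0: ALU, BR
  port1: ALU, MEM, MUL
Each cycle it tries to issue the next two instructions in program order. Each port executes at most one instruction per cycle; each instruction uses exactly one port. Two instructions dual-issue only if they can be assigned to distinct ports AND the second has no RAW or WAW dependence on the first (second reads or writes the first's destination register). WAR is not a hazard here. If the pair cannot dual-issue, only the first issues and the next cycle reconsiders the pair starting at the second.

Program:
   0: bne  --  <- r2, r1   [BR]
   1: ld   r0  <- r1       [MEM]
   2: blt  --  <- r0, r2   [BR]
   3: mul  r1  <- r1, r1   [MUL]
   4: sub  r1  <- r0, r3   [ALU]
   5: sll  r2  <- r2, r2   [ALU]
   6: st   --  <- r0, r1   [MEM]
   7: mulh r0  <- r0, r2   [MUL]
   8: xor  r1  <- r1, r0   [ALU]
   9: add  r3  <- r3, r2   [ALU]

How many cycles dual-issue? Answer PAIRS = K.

[0] i0+i1  bne.BR;ld.MEM  -- pair
[1] i2+i3  blt.BR;mul.MUL  -- pair
[2] i4+i5  sub.ALU;sll.ALU  -- pair
[3] i6  st.MEM  -- no-port MEM/MUL
[4] i7  mulh.MUL  -- RAW r0
[5] i8+i9  xor.ALU;add.ALU  -- pair

PAIRS = 4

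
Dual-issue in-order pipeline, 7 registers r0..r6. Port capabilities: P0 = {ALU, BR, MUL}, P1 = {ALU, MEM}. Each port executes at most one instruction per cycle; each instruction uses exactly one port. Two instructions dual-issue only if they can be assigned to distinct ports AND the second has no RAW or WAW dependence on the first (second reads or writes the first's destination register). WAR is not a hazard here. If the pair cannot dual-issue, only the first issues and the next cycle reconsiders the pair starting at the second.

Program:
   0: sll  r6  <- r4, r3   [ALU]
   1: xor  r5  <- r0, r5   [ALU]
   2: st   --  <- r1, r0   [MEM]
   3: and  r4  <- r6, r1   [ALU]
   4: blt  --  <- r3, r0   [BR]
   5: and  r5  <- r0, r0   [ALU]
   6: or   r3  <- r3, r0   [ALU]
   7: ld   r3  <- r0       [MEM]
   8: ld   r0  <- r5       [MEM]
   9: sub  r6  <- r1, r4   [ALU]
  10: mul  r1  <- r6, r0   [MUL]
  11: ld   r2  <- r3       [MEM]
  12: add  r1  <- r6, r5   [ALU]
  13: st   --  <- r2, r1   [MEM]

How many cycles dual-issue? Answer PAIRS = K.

PAIRS = 5

  cy0 -> i0+i1 (sll.ALU;xor.ALU) pair
  cy1 -> i2+i3 (st.MEM;and.ALU) pair
  cy2 -> i4+i5 (blt.BR;and.ALU) pair
  cy3 -> i6 (or.ALU) WAW r3
  cy4 -> i7 (ld.MEM) no-port MEM/MEM
  cy5 -> i8+i9 (ld.MEM;sub.ALU) pair
  cy6 -> i10+i11 (mul.MUL;ld.MEM) pair
  cy7 -> i12 (add.ALU) RAW r1
  cy8 -> i13 (st.MEM) tail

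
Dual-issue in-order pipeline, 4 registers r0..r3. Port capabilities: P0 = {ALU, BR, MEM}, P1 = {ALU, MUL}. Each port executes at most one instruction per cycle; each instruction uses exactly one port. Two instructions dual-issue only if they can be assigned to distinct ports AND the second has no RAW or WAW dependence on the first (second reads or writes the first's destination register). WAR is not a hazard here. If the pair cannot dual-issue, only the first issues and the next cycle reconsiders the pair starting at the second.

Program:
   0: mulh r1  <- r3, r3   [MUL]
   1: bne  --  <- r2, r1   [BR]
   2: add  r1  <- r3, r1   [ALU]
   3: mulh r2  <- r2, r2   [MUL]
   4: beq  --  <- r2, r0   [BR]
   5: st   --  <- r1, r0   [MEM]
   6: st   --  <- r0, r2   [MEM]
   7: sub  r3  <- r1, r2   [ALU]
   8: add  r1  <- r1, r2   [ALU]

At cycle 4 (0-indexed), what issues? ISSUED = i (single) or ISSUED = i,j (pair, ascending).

[0] i0  mulh.MUL  -- RAW r1
[1] i1/i2  bne.BR;add.ALU  -- dual
[2] i3  mulh.MUL  -- RAW r2
[3] i4  beq.BR  -- no-port BR/MEM
[4] i5  st.MEM  -- no-port MEM/MEM
[5] i6/i7  st.MEM;sub.ALU  -- dual
[6] i8  add.ALU  -- tail

ISSUED = 5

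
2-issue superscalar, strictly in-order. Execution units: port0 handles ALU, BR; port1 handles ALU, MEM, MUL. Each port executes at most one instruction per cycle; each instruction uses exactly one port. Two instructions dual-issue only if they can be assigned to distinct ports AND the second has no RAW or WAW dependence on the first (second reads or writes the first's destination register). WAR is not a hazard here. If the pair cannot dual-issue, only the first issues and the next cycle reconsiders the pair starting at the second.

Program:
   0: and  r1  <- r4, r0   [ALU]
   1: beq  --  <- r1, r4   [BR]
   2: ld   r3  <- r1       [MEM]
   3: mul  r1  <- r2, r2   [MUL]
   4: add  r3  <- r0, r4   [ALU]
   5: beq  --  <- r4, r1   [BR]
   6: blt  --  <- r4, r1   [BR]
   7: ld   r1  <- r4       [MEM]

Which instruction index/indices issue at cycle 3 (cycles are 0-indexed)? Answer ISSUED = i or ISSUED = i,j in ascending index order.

ISSUED = 5

  cy0 -> i0 (and) RAW r1
  cy1 -> i1/i2 (beq;ld) dual
  cy2 -> i3/i4 (mul;add) dual
  cy3 -> i5 (beq) no-port BR/BR
  cy4 -> i6/i7 (blt;ld) dual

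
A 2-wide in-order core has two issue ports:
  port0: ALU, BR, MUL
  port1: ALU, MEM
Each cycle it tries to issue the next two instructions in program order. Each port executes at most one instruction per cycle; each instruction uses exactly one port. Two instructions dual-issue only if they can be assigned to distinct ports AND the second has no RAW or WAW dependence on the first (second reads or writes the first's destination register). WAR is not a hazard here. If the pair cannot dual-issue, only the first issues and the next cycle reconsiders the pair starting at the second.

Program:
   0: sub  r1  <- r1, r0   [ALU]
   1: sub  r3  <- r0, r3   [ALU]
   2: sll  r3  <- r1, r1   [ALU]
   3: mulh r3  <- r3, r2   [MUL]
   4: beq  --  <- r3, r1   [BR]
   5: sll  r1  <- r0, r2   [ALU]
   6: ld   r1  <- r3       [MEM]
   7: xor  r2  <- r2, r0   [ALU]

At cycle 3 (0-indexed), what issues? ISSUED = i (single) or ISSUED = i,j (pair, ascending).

[0] i0&i1  sub.ALU/sub.ALU  -- pair
[1] i2  sll.ALU  -- RAW+WAW r3
[2] i3  mulh.MUL  -- no-port MUL/BR
[3] i4&i5  beq.BR/sll.ALU  -- pair
[4] i6&i7  ld.MEM/xor.ALU  -- pair

ISSUED = 4,5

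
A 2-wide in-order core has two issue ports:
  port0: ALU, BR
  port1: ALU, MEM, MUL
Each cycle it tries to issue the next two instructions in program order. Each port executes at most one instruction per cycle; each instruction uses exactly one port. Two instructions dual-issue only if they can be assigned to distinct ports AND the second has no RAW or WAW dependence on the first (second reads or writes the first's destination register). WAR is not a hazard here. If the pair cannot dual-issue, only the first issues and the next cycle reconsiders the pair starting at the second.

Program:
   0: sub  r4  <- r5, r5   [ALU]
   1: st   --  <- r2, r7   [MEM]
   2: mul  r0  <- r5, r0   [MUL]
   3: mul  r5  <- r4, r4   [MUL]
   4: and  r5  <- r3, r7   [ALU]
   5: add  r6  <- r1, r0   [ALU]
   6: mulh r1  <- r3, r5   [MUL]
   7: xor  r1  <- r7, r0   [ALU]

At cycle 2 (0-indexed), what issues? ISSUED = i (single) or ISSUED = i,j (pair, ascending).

ISSUED = 3

c0: i0/i1 sub.ALU/st.MEM  dual
c1: i2 mul.MUL  no-port MUL/MUL
c2: i3 mul.MUL  WAW r5
c3: i4/i5 and.ALU/add.ALU  dual
c4: i6 mulh.MUL  WAW r1
c5: i7 xor.ALU  tail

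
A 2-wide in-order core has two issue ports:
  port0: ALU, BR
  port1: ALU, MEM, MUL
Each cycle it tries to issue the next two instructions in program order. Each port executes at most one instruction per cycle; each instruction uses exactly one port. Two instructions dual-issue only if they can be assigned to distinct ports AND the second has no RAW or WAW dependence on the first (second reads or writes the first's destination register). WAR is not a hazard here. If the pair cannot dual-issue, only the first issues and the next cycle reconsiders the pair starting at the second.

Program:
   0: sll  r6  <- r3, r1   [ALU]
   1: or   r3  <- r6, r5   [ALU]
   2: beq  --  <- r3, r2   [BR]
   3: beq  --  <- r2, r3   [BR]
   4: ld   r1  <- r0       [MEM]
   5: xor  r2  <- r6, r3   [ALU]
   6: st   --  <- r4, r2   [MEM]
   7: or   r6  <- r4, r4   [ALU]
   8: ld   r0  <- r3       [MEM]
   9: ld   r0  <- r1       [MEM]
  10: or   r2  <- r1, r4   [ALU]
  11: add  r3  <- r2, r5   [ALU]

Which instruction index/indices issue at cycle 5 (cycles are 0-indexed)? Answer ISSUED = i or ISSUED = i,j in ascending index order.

ISSUED = 6,7

0. sll @i0  | RAW r6
1. or @i1  | RAW r3
2. beq @i2  | no-port BR/BR
3. beq/ld @i3,i4  | 2-wide
4. xor @i5  | RAW r2
5. st/or @i6,i7  | 2-wide
6. ld @i8  | no-port MEM/MEM
7. ld/or @i9,i10  | 2-wide
8. add @i11  | tail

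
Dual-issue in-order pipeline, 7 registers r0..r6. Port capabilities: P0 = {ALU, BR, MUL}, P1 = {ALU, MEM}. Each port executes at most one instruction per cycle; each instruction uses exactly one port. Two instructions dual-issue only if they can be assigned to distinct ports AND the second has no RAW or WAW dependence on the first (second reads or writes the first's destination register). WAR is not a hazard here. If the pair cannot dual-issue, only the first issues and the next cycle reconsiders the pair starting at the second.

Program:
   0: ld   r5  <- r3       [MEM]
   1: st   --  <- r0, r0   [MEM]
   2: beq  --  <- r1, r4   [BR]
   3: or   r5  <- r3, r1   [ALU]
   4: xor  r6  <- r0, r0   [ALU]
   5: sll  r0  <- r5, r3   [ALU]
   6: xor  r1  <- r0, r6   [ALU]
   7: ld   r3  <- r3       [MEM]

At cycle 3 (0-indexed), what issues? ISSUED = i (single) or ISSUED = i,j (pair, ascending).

[0] i0  ld  -- no-port MEM/MEM
[1] i1,i2  st beq  -- dual
[2] i3,i4  or xor  -- dual
[3] i5  sll  -- RAW r0
[4] i6,i7  xor ld  -- dual

ISSUED = 5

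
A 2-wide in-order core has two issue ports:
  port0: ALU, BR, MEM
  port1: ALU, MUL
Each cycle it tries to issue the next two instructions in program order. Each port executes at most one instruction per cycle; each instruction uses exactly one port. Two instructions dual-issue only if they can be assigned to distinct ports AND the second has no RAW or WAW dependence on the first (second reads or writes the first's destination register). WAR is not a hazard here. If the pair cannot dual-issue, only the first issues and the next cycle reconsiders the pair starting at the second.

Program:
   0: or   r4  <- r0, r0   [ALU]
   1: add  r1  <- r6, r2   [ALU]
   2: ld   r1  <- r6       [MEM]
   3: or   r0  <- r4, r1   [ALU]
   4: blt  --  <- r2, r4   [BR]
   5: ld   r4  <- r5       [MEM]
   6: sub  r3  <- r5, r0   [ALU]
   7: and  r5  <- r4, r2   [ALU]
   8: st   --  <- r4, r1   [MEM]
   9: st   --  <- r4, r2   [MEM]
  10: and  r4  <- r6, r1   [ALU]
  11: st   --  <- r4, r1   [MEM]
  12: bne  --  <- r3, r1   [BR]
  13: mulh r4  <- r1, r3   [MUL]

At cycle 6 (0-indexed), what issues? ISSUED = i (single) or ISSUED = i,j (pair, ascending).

#0 head=0: or.ALU;add.ALU i0+i1 dual
#1 head=2: ld.MEM i2 RAW r1
#2 head=3: or.ALU;blt.BR i3+i4 dual
#3 head=5: ld.MEM;sub.ALU i5+i6 dual
#4 head=7: and.ALU;st.MEM i7+i8 dual
#5 head=9: st.MEM;and.ALU i9+i10 dual
#6 head=11: st.MEM i11 no-port MEM/BR
#7 head=12: bne.BR;mulh.MUL i12+i13 dual

ISSUED = 11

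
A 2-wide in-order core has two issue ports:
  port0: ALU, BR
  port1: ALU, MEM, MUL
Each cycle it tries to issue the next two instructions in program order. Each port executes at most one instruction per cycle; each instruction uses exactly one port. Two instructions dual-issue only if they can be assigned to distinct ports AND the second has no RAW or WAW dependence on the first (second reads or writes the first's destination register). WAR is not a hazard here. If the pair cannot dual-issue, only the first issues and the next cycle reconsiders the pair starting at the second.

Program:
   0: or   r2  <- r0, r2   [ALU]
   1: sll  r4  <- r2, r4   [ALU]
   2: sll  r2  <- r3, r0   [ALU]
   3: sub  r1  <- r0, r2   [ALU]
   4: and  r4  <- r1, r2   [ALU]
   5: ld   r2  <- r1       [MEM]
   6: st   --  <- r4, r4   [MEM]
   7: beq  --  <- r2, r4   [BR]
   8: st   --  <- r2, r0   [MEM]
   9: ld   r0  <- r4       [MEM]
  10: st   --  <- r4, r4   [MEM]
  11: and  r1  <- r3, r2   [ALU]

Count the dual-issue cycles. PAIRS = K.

  cy0 -> i0 (or) RAW r2
  cy1 -> i1/i2 (sll+sll) dual
  cy2 -> i3 (sub) RAW r1
  cy3 -> i4/i5 (and+ld) dual
  cy4 -> i6/i7 (st+beq) dual
  cy5 -> i8 (st) no-port MEM/MEM
  cy6 -> i9 (ld) no-port MEM/MEM
  cy7 -> i10/i11 (st+and) dual

PAIRS = 4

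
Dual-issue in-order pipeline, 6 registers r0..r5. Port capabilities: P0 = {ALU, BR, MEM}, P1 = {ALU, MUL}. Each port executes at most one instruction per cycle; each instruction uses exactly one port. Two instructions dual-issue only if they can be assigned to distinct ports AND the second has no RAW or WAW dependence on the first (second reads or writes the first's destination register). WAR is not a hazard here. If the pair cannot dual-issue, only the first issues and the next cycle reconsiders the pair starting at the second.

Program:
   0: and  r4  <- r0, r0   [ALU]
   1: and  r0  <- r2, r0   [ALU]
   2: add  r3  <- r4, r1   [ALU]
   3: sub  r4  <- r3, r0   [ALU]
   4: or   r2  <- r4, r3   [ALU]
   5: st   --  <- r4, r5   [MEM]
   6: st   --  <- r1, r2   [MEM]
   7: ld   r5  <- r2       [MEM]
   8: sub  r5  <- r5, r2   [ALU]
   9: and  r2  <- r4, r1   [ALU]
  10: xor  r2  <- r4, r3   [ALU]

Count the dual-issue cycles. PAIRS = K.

PAIRS = 3

0. and and @i0&i1  | pair
1. add @i2  | RAW r3
2. sub @i3  | RAW r4
3. or st @i4&i5  | pair
4. st @i6  | no-port MEM/MEM
5. ld @i7  | RAW+WAW r5
6. sub and @i8&i9  | pair
7. xor @i10  | tail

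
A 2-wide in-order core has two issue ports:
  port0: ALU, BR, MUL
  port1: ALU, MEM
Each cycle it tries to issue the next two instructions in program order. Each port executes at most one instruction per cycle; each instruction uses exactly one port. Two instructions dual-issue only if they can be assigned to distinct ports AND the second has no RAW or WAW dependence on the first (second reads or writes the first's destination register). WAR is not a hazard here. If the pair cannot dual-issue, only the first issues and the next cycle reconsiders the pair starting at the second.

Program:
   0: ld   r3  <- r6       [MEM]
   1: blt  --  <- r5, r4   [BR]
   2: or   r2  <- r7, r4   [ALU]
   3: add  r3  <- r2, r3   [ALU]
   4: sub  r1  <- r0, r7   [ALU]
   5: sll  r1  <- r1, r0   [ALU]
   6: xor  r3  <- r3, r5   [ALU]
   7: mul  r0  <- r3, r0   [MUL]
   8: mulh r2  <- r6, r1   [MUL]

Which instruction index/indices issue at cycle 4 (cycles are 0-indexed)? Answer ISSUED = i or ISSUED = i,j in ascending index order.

ISSUED = 7

#0 head=0: ld.MEM blt.BR i0&i1 dual
#1 head=2: or.ALU i2 RAW r2
#2 head=3: add.ALU sub.ALU i3&i4 dual
#3 head=5: sll.ALU xor.ALU i5&i6 dual
#4 head=7: mul.MUL i7 no-port MUL/MUL
#5 head=8: mulh.MUL i8 tail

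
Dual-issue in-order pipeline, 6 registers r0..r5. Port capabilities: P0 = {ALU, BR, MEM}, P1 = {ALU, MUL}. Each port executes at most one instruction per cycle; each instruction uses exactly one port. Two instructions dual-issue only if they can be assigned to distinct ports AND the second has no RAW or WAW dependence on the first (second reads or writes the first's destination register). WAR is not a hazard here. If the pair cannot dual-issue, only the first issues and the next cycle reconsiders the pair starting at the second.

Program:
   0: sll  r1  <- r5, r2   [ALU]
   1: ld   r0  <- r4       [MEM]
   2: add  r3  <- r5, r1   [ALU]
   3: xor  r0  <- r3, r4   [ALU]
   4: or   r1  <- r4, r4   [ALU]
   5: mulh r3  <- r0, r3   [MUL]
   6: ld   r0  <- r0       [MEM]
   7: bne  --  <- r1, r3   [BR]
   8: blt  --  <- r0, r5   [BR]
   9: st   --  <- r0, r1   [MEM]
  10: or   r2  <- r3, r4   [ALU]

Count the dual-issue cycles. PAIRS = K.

[0] i0+i1  sll ld  -- pair
[1] i2  add  -- RAW r3
[2] i3+i4  xor or  -- pair
[3] i5+i6  mulh ld  -- pair
[4] i7  bne  -- no-port BR/BR
[5] i8  blt  -- no-port BR/MEM
[6] i9+i10  st or  -- pair

PAIRS = 4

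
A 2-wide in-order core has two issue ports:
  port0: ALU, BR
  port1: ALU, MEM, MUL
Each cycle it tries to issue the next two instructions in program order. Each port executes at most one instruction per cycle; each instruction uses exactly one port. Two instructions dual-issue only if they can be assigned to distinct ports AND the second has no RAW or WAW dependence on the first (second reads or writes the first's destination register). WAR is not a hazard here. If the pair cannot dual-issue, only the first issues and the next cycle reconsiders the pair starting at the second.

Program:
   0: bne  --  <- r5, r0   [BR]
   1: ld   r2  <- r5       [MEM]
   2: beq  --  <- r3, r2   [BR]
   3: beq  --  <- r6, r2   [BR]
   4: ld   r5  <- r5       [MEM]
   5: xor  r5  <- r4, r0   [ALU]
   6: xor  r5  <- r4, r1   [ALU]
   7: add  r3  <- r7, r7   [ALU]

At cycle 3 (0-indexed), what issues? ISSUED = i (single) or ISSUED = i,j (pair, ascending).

ISSUED = 5

#0 head=0: bne+ld i0/i1 pair
#1 head=2: beq i2 no-port BR/BR
#2 head=3: beq+ld i3/i4 pair
#3 head=5: xor i5 WAW r5
#4 head=6: xor+add i6/i7 pair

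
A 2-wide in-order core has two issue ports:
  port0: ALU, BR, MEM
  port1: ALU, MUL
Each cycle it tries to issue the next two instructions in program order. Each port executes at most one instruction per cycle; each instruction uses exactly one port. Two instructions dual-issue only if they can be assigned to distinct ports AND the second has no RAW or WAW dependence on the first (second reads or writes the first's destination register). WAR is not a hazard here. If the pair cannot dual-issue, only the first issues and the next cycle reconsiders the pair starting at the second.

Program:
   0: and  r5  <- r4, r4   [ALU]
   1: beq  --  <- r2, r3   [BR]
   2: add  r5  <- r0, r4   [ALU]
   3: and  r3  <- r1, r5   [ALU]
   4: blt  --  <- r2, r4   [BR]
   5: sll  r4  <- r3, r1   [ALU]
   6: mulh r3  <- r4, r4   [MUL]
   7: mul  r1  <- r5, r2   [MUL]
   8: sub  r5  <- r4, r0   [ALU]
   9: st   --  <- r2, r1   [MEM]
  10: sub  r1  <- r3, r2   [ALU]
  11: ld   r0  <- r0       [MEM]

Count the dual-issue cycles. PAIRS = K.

PAIRS = 4

c0: i0+i1 and+beq  pair
c1: i2 add  RAW r5
c2: i3+i4 and+blt  pair
c3: i5 sll  RAW r4
c4: i6 mulh  no-port MUL/MUL
c5: i7+i8 mul+sub  pair
c6: i9+i10 st+sub  pair
c7: i11 ld  tail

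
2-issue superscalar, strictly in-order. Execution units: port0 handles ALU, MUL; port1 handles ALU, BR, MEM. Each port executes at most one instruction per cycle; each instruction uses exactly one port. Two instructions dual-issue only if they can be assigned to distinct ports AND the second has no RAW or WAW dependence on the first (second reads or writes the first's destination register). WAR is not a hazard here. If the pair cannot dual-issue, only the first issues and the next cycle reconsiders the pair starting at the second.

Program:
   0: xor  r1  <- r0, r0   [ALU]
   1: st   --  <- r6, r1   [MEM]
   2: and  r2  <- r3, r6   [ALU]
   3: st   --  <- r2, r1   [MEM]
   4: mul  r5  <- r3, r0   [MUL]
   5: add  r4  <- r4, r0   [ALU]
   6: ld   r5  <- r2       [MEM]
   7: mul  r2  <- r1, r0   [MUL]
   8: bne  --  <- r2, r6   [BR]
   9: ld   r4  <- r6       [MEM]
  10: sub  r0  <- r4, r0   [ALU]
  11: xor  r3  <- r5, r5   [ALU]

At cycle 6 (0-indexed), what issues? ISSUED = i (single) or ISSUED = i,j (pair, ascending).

ISSUED = 9

#0 head=0: xor i0 RAW r1
#1 head=1: st+and i1/i2 dual
#2 head=3: st+mul i3/i4 dual
#3 head=5: add+ld i5/i6 dual
#4 head=7: mul i7 RAW r2
#5 head=8: bne i8 no-port BR/MEM
#6 head=9: ld i9 RAW r4
#7 head=10: sub+xor i10/i11 dual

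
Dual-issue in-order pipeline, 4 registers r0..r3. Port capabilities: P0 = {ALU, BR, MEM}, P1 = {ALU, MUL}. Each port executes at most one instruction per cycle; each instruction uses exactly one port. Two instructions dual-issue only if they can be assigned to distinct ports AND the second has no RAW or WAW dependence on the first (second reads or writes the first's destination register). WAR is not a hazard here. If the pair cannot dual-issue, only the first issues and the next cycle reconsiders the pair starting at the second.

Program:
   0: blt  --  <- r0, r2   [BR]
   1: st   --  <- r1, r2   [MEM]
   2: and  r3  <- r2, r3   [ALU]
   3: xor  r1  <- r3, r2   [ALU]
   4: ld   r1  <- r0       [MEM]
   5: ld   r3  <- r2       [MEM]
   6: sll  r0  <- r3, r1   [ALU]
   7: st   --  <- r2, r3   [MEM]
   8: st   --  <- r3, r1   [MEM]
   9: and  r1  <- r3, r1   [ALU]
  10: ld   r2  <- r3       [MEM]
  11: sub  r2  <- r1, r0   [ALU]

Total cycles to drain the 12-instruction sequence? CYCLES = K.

CYCLES = 9

0. blt @i0  | no-port BR/MEM
1. st;and @i1,i2  | pair
2. xor @i3  | WAW r1
3. ld @i4  | no-port MEM/MEM
4. ld @i5  | RAW r3
5. sll;st @i6,i7  | pair
6. st;and @i8,i9  | pair
7. ld @i10  | WAW r2
8. sub @i11  | tail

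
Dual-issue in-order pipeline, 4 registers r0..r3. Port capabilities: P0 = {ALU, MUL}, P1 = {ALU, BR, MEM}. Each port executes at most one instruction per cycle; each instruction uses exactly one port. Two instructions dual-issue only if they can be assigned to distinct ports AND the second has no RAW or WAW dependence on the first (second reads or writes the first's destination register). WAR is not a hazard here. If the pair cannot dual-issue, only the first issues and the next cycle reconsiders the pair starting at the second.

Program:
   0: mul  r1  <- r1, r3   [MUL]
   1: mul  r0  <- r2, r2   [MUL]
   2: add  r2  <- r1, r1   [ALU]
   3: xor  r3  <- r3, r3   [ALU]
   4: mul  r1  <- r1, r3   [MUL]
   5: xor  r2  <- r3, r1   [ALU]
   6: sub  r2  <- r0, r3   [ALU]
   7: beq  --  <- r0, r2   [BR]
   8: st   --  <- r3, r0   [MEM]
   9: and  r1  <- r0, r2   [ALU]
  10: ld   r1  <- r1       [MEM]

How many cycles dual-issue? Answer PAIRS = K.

PAIRS = 2

#0 head=0: mul i0 no-port MUL/MUL
#1 head=1: mul/add i1,i2 pair
#2 head=3: xor i3 RAW r3
#3 head=4: mul i4 RAW r1
#4 head=5: xor i5 WAW r2
#5 head=6: sub i6 RAW r2
#6 head=7: beq i7 no-port BR/MEM
#7 head=8: st/and i8,i9 pair
#8 head=10: ld i10 tail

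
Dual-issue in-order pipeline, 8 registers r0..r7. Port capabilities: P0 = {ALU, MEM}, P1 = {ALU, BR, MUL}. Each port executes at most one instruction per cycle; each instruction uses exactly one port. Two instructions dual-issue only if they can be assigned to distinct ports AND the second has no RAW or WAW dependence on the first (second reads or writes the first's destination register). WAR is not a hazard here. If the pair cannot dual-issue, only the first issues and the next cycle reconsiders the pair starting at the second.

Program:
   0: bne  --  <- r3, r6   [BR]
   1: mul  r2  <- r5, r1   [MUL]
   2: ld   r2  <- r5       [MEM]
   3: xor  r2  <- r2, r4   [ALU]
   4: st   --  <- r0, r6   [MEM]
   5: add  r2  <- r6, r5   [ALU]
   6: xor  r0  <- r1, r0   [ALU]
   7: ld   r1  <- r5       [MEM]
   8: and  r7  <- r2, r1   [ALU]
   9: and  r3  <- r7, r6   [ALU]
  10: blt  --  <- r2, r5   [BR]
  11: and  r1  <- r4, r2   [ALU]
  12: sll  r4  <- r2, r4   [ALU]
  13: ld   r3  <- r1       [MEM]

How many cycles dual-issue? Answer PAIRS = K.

PAIRS = 4

#0 head=0: bne.BR i0 no-port BR/MUL
#1 head=1: mul.MUL i1 WAW r2
#2 head=2: ld.MEM i2 RAW+WAW r2
#3 head=3: xor.ALU st.MEM i3&i4 pair
#4 head=5: add.ALU xor.ALU i5&i6 pair
#5 head=7: ld.MEM i7 RAW r1
#6 head=8: and.ALU i8 RAW r7
#7 head=9: and.ALU blt.BR i9&i10 pair
#8 head=11: and.ALU sll.ALU i11&i12 pair
#9 head=13: ld.MEM i13 tail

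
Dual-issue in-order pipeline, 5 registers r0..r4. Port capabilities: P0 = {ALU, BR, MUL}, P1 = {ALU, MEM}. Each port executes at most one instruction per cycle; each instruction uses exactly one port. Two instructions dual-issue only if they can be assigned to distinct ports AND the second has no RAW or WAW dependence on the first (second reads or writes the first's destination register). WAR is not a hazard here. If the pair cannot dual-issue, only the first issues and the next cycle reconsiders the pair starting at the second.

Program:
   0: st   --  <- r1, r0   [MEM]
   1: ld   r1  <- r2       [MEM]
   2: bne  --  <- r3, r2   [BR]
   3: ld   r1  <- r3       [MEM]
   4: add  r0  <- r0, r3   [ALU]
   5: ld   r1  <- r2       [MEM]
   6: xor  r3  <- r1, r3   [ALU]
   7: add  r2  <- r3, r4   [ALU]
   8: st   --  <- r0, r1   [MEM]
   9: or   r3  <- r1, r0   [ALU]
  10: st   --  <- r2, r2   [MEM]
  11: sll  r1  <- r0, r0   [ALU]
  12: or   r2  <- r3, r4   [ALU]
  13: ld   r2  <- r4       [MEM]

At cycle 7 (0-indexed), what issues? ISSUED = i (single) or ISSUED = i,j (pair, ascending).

0. st @i0  | no-port MEM/MEM
1. ld bne @i1,i2  | pair
2. ld add @i3,i4  | pair
3. ld @i5  | RAW r1
4. xor @i6  | RAW r3
5. add st @i7,i8  | pair
6. or st @i9,i10  | pair
7. sll or @i11,i12  | pair
8. ld @i13  | tail

ISSUED = 11,12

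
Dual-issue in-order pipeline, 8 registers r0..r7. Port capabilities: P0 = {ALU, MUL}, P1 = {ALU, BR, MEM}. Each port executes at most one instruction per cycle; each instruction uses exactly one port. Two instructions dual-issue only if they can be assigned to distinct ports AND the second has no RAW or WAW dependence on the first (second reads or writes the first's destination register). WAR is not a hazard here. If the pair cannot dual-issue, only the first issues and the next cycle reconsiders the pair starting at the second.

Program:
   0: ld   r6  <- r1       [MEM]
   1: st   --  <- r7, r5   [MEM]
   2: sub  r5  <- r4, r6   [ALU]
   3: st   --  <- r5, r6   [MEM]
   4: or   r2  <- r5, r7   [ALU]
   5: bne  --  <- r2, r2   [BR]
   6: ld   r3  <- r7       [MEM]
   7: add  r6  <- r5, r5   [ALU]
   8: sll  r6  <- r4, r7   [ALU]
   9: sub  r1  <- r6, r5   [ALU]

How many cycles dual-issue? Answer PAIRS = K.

PAIRS = 3

#0 head=0: ld.MEM i0 no-port MEM/MEM
#1 head=1: st.MEM sub.ALU i1/i2 2-wide
#2 head=3: st.MEM or.ALU i3/i4 2-wide
#3 head=5: bne.BR i5 no-port BR/MEM
#4 head=6: ld.MEM add.ALU i6/i7 2-wide
#5 head=8: sll.ALU i8 RAW r6
#6 head=9: sub.ALU i9 tail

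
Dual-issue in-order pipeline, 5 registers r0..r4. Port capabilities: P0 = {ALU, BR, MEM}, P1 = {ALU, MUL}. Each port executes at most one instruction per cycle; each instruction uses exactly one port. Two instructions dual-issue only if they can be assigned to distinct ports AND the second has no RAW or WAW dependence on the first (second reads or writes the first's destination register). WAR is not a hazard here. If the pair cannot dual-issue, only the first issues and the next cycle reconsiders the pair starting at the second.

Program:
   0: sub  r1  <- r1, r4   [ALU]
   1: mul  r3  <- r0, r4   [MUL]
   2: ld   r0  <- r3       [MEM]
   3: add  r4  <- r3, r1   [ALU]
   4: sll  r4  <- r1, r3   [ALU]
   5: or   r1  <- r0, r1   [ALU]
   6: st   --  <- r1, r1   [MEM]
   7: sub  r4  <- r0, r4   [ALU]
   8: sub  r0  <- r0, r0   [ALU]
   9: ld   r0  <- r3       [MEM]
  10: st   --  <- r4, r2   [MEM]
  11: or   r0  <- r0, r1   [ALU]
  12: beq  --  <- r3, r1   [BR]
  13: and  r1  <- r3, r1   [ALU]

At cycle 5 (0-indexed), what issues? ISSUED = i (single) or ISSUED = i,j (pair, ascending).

  cy0 -> i0&i1 (sub/mul) 2-wide
  cy1 -> i2&i3 (ld/add) 2-wide
  cy2 -> i4&i5 (sll/or) 2-wide
  cy3 -> i6&i7 (st/sub) 2-wide
  cy4 -> i8 (sub) WAW r0
  cy5 -> i9 (ld) no-port MEM/MEM
  cy6 -> i10&i11 (st/or) 2-wide
  cy7 -> i12&i13 (beq/and) 2-wide

ISSUED = 9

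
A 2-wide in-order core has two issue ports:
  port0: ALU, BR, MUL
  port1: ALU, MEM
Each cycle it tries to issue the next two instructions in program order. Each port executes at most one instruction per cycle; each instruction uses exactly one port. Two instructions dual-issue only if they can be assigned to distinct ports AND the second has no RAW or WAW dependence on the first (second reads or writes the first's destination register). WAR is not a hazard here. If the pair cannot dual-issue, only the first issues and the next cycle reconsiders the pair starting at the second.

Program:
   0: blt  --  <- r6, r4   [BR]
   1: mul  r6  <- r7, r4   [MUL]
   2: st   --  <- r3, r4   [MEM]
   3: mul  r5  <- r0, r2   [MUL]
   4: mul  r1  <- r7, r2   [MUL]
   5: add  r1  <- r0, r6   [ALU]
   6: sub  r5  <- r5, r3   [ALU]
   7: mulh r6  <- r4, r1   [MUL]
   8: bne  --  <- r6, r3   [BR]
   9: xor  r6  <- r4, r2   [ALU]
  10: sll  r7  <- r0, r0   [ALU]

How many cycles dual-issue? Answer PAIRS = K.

PAIRS = 3

#0 head=0: blt i0 no-port BR/MUL
#1 head=1: mul/st i1,i2 dual
#2 head=3: mul i3 no-port MUL/MUL
#3 head=4: mul i4 WAW r1
#4 head=5: add/sub i5,i6 dual
#5 head=7: mulh i7 no-port MUL/BR
#6 head=8: bne/xor i8,i9 dual
#7 head=10: sll i10 tail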